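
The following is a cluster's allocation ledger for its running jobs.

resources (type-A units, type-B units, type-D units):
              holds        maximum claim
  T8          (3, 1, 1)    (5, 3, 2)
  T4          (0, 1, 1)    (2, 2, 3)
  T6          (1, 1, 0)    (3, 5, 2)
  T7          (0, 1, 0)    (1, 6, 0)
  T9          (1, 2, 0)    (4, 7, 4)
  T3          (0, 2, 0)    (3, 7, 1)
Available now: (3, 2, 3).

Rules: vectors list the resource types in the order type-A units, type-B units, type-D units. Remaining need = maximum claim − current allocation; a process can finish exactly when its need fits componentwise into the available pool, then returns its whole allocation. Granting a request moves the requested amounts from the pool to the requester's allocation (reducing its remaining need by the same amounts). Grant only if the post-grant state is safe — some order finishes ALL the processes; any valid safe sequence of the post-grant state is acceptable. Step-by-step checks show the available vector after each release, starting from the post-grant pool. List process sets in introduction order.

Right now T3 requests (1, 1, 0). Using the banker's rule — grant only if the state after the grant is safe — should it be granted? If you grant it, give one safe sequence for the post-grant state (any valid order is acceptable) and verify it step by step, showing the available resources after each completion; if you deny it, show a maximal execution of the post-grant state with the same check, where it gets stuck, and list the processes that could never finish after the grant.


DENY — the pretend-granted state is unsafe.
Key observation: after T4, T8 complete, (5, 3, 5) is the best the pool ever gets, yet each leftover process wants more type-B units.
Pretend the grant happened; the run T4, T8 goes as far as possible. Verifying each step:
  pool = (2, 1, 3)
  T4: need (2, 1, 2) fits (2, 1, 3); releases (0, 1, 1), pool now (2, 2, 4)
  T8: need (2, 2, 1) fits (2, 2, 4); releases (3, 1, 1), pool now (5, 3, 5)
  T6 cannot run: need (2, 4, 2) vs free (5, 3, 5) (insufficient type-B units)
  T7 cannot run: need (1, 5, 0) vs free (5, 3, 5) (insufficient type-B units)
  T9 cannot run: need (3, 5, 4) vs free (5, 3, 5) (insufficient type-B units)
  T3 cannot run: need (2, 4, 1) vs free (5, 3, 5) (insufficient type-B units)
Had the request been granted, T6, T7, T9 and T3 could never finish.


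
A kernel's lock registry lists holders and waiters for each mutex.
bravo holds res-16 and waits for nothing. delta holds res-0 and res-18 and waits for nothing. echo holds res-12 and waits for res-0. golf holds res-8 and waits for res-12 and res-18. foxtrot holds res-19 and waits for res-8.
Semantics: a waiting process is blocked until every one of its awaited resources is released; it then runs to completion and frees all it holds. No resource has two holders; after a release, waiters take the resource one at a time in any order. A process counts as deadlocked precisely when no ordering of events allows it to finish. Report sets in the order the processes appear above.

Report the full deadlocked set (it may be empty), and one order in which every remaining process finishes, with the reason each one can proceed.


No process is deadlocked.
Key observation: all waits point, directly or indirectly, at processes that can finish, so nothing is permanently blocked.
A valid finishing order for the others: bravo, delta, echo, golf, foxtrot.
Step-by-step check:
  run bravo (it waits on nothing); releases res-16
  run delta (it waits on nothing); releases res-0 and res-18
  run echo (all its waits — res-0 — are resolved); releases res-12
  run golf (all its waits — res-12 and res-18 — are resolved); releases res-8
  run foxtrot (all its waits — res-8 — are resolved); releases res-19


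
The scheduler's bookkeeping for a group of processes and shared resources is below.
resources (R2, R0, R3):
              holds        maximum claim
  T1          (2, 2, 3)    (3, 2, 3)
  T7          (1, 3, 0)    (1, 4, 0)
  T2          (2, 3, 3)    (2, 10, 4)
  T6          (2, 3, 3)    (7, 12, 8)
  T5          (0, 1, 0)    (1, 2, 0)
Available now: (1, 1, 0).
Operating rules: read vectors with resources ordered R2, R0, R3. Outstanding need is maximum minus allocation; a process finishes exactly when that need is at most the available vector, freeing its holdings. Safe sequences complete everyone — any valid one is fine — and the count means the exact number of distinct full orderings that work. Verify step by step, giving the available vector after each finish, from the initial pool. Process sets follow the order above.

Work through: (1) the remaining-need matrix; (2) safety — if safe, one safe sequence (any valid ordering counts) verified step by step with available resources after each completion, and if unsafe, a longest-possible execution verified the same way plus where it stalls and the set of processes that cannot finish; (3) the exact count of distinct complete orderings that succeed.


(1) Remaining need (order R2, R0, R3):
  T1: (1, 0, 0)
  T7: (0, 1, 0)
  T2: (0, 7, 1)
  T6: (5, 9, 5)
  T5: (1, 1, 0)
(2) SAFE. One safe sequence: T7, T1, T5, T2, T6.
Key observation: T7 marks the first exact bind of the order: its need (0, 1, 0) fits the free (1, 1, 0) with zero slack on a requested resource.
Step-by-step check:
  pool = (1, 1, 0)
  T7: need (0, 1, 0) fits (1, 1, 0); releases (1, 3, 0), pool now (2, 4, 0)
  T1: need (1, 0, 0) fits (2, 4, 0); releases (2, 2, 3), pool now (4, 6, 3)
  T5: need (1, 1, 0) fits (4, 6, 3); releases (0, 1, 0), pool now (4, 7, 3)
  T2: need (0, 7, 1) fits (4, 7, 3); releases (2, 3, 3), pool now (6, 10, 6)
  T6: need (5, 9, 5) fits (6, 10, 6); releases (2, 3, 3), pool now (8, 13, 9)
(3) Exactly 6 of the possible complete orderings are safe sequences.


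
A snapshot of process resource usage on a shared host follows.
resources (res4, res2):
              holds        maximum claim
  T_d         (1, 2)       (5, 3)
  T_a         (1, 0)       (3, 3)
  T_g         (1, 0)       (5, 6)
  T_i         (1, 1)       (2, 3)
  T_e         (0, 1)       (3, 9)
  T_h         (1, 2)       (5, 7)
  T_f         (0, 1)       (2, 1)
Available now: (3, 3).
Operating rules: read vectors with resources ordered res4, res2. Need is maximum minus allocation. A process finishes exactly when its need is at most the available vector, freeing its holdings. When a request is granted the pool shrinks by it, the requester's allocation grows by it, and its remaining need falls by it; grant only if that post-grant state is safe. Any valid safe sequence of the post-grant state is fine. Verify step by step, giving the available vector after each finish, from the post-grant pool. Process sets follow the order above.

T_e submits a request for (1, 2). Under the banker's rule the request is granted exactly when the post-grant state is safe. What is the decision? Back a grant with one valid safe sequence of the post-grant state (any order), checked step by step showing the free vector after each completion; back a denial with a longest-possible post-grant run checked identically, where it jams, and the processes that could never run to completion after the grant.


GRANT — the state after the grant stays safe, e.g. via T_f, T_i, T_a, T_d, T_h, T_g, T_e.
Key observation: post-grant, (2, 1) remains, and an order beginning with T_f completes everyone.
Step-by-step check of the post-grant state:
  pool = (2, 1)
  T_f needs (2, 0) <= (2, 1) -> finishes; pool += (0, 1) = (2, 2)
  T_i needs (1, 2) <= (2, 2) -> finishes; pool += (1, 1) = (3, 3)
  T_a needs (2, 3) <= (3, 3) -> finishes; pool += (1, 0) = (4, 3)
  T_d needs (4, 1) <= (4, 3) -> finishes; pool += (1, 2) = (5, 5)
  T_h needs (4, 5) <= (5, 5) -> finishes; pool += (1, 2) = (6, 7)
  T_g needs (4, 6) <= (6, 7) -> finishes; pool += (1, 0) = (7, 7)
  T_e needs (2, 6) <= (7, 7) -> finishes; pool += (1, 3) = (8, 10)


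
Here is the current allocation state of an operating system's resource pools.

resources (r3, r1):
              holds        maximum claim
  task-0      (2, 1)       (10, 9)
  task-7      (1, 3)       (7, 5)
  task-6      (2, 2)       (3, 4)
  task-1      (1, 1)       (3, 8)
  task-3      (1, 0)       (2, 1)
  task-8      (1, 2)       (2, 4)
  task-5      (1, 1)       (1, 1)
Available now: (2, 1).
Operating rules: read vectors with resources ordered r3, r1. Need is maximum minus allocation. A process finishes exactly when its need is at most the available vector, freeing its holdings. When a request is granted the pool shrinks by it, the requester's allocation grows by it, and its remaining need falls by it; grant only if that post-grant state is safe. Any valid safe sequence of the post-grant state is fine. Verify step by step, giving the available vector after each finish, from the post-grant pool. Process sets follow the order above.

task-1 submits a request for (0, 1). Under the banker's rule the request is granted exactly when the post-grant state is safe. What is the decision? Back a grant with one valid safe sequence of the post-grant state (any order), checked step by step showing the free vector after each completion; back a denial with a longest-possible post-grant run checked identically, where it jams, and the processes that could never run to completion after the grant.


DENY. Granting would leave the state unsafe.
Key observation: once task-5, task-3 finish, the pool peaks at (4, 1) — and every remaining process still needs more r1 than that.
Pretend the grant happened; the run task-5, task-3 goes as far as possible. Walking it through:
  pool = (2, 0)
  run task-5 (needs (0, 0), free (2, 0)); after release of (1, 1) the pool is (3, 1)
  run task-3 (needs (1, 1), free (3, 1)); after release of (1, 0) the pool is (4, 1)
  task-0 still needs (8, 8) but only (4, 1) is free — short on r3 and r1
  task-7 still needs (6, 2) but only (4, 1) is free — short on r3 and r1
  task-6 still needs (1, 2) but only (4, 1) is free — short on r1
  task-1 still needs (2, 6) but only (4, 1) is free — short on r1
  task-8 still needs (1, 2) but only (4, 1) is free — short on r1
Processes that could never finish after the grant: task-0, task-7, task-6, task-1 and task-8.


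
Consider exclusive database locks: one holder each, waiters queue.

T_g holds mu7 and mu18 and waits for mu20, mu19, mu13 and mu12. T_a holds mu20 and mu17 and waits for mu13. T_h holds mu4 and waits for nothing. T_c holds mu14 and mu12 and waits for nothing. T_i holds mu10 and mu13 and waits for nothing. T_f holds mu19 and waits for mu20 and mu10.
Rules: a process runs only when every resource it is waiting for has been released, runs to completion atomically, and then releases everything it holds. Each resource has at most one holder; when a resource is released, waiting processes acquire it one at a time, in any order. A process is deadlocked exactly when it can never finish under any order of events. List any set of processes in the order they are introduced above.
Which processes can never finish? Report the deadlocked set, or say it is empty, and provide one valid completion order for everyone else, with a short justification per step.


The deadlocked set is empty.
Key observation: the wait relation is loop-free; peeling off processes with no waits unwinds the whole state.
The rest can finish in the order T_i, T_h, T_a, T_c, T_f, T_g.
Verifying each step:
  T_i: no waits; runs immediately, freeing mu10 and mu13
  T_h: no waits; runs immediately, freeing mu4
  run T_a (all its waits — mu13 — are resolved); releases mu20 and mu17
  T_c: no waits; runs immediately, freeing mu14 and mu12
  run T_f (all its waits — mu20 and mu10 — are resolved); releases mu19
  run T_g (all its waits — mu20, mu19, mu13 and mu12 — are resolved); releases mu7 and mu18


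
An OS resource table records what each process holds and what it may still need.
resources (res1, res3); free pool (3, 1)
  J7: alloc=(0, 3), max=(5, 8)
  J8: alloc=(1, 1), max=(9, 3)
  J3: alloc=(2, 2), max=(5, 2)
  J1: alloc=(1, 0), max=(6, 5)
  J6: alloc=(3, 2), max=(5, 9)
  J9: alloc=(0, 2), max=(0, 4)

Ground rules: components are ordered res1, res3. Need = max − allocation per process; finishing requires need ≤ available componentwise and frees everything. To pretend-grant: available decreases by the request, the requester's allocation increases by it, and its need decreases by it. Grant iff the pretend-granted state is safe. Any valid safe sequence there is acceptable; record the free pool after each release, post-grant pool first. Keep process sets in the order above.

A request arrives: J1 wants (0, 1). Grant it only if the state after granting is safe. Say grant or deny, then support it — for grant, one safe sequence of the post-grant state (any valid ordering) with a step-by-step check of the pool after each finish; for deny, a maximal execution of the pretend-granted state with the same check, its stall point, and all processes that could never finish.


GRANT: granting preserves safety; a valid post-grant sequence is J3, J9, J1, J7, J6, J8.
Key observation: (3, 0) free after granting still covers J3 first, and each release covers the next.
Verifying the post-grant state step by step:
  pool = (3, 0)
  J3: need (3, 0) fits (3, 0); releases (2, 2), pool now (5, 2)
  J9: need (0, 2) fits (5, 2); releases (0, 2), pool now (5, 4)
  J1: need (5, 4) fits (5, 4); releases (1, 1), pool now (6, 5)
  J7: need (5, 5) fits (6, 5); releases (0, 3), pool now (6, 8)
  J6: need (2, 7) fits (6, 8); releases (3, 2), pool now (9, 10)
  J8: need (8, 2) fits (9, 10); releases (1, 1), pool now (10, 11)


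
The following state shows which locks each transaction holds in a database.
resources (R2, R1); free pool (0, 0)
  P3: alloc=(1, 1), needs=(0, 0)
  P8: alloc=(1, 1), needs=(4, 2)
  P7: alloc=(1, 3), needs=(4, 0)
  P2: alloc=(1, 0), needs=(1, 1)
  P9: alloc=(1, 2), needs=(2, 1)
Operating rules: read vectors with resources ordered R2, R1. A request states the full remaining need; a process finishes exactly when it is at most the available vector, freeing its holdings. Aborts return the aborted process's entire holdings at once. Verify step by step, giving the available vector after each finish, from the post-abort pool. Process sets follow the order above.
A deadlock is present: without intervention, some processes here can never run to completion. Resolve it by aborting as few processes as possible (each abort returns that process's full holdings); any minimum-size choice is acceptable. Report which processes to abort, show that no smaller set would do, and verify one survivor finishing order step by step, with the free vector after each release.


Minimum abort set: P8.
Key observation: the returned (1, 1) from P8 is what brings P7 — unrunnable before, under any order — into play at step 4.
Why nothing smaller works: aborting no one leaves the state deadlocked as given.
The survivors complete as P3, P9, P2, P7. Verifying each step (starting from the post-abort pool):
  pool = (1, 1)
  P3 needs (0, 0) <= (1, 1) -> finishes; pool += (1, 1) = (2, 2)
  P9 needs (2, 1) <= (2, 2) -> finishes; pool += (1, 2) = (3, 4)
  P2 needs (1, 1) <= (3, 4) -> finishes; pool += (1, 0) = (4, 4)
  P7 needs (4, 0) <= (4, 4) -> finishes; pool += (1, 3) = (5, 7)


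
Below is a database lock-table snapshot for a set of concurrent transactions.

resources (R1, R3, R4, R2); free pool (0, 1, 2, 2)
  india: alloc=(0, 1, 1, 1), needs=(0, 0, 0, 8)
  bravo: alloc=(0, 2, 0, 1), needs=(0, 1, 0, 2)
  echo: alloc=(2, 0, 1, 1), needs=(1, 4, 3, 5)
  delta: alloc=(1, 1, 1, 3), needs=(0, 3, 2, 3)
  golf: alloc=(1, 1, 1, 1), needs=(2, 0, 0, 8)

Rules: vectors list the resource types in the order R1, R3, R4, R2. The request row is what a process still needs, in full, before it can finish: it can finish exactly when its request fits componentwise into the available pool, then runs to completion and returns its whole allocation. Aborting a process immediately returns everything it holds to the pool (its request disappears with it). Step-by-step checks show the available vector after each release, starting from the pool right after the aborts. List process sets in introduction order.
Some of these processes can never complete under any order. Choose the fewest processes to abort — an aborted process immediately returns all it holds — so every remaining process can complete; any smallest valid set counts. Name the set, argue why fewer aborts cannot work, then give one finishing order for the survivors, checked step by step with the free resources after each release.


Abort golf.
Key observation: india was stuck for good until golf gave back (1, 1, 1, 1); in the order shown it finishes at step 4.
Why nothing smaller works: aborting no one leaves the state deadlocked as given.
The survivors complete as bravo, delta, echo, india. Step-by-step check (starting from the post-abort pool):
  pool = (1, 2, 3, 3)
  run bravo (needs (0, 1, 0, 2), free (1, 2, 3, 3)); after release of (0, 2, 0, 1) the pool is (1, 4, 3, 4)
  run delta (needs (0, 3, 2, 3), free (1, 4, 3, 4)); after release of (1, 1, 1, 3) the pool is (2, 5, 4, 7)
  run echo (needs (1, 4, 3, 5), free (2, 5, 4, 7)); after release of (2, 0, 1, 1) the pool is (4, 5, 5, 8)
  run india (needs (0, 0, 0, 8), free (4, 5, 5, 8)); after release of (0, 1, 1, 1) the pool is (4, 6, 6, 9)


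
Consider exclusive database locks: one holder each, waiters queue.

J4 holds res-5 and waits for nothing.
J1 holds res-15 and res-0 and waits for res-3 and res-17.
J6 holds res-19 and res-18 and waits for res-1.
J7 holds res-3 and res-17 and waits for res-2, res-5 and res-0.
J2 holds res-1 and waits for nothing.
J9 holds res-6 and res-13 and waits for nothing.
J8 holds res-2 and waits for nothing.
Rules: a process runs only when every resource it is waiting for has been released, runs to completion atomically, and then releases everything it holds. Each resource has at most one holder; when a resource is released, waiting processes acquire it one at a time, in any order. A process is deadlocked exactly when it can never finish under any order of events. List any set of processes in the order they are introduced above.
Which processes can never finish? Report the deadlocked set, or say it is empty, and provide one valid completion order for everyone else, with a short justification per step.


The deadlocked set is J1 and J7.
Key observation: the waits loop around J1 -> J7 -> J1 with no way out; no other process is dragged down with it.
A valid finishing order for the others: J2, J8, J4, J6, J9.
Check, step by step:
  J2 waits on nothing -> runs at once and releases res-1
  J8 waits on nothing -> runs at once and releases res-2
  J4 waits on nothing -> runs at once and releases res-5
  run J6 (all its waits — res-1 — are resolved); releases res-19 and res-18
  J9 waits on nothing -> runs at once and releases res-6 and res-13


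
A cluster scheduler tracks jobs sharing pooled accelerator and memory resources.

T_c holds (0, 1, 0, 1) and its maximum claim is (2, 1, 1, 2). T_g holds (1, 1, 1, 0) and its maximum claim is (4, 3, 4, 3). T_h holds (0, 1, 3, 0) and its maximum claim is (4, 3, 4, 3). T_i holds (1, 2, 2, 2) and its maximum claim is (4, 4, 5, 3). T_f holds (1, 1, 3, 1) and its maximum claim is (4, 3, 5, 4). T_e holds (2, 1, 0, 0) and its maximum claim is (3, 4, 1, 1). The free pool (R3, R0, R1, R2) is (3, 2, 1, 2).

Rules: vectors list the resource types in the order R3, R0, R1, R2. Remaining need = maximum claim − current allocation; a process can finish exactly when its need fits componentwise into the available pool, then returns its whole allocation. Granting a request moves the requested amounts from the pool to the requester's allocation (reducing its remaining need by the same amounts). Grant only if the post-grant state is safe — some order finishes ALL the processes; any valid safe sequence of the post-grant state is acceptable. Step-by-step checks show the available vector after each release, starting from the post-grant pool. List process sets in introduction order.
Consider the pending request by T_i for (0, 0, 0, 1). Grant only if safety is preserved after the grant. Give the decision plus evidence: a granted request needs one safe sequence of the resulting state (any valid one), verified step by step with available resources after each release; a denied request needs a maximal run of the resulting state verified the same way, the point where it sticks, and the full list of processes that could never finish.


DENY: after the grant no complete ordering would exist.
Key observation: after T_c, T_e the pool peaks at (5, 4, 1, 2), and each blocked process is short somewhere: T_g on R1, R2; T_h on R2; T_i on R1; T_f on R1, R2.
On the post-grant state, T_c, T_e is a maximal run — nothing extends it. Check, step by step:
  pool = (3, 2, 1, 1)
  T_c: need (2, 0, 1, 1) fits (3, 2, 1, 1); releases (0, 1, 0, 1), pool now (3, 3, 1, 2)
  T_e: need (1, 3, 1, 1) fits (3, 3, 1, 2); releases (2, 1, 0, 0), pool now (5, 4, 1, 2)
  blocked: T_g wants (3, 2, 3, 3), pool (5, 4, 1, 2) — not enough R1 and R2
  blocked: T_h wants (4, 2, 1, 3), pool (5, 4, 1, 2) — not enough R2
  blocked: T_i wants (3, 2, 3, 0), pool (5, 4, 1, 2) — not enough R1
  blocked: T_f wants (3, 2, 2, 3), pool (5, 4, 1, 2) — not enough R1 and R2
Processes that could never finish after the grant: T_g, T_h, T_i and T_f.


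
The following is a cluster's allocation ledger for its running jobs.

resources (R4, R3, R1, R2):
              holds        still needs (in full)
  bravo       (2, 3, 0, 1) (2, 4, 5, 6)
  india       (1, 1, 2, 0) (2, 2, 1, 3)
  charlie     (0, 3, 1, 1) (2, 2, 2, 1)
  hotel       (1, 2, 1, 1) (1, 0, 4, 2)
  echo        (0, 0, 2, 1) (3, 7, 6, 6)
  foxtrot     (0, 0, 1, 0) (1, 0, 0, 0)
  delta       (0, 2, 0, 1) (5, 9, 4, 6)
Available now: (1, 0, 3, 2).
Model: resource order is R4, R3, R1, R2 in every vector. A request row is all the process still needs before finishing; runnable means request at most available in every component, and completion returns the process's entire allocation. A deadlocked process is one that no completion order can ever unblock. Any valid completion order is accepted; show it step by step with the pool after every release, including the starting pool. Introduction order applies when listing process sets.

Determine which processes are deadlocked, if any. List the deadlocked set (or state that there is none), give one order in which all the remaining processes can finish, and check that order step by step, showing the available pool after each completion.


Deadlocked: bravo, echo and delta.
Key observation: even finishing foxtrot, hotel, charlie, india leaves just (3, 6, 8, 4) free — too little R2 for any of the remaining processes.
A valid finishing order for the others: foxtrot, hotel, charlie, india. Step-by-step check:
  pool = (1, 0, 3, 2)
  foxtrot needs (1, 0, 0, 0) <= (1, 0, 3, 2) -> finishes; pool += (0, 0, 1, 0) = (1, 0, 4, 2)
  hotel needs (1, 0, 4, 2) <= (1, 0, 4, 2) -> finishes; pool += (1, 2, 1, 1) = (2, 2, 5, 3)
  charlie needs (2, 2, 2, 1) <= (2, 2, 5, 3) -> finishes; pool += (0, 3, 1, 1) = (2, 5, 6, 4)
  india needs (2, 2, 1, 3) <= (2, 5, 6, 4) -> finishes; pool += (1, 1, 2, 0) = (3, 6, 8, 4)
The blocked processes can never fit:
  bravo still needs (2, 4, 5, 6) but only (3, 6, 8, 4) is free — short on R2
  echo still needs (3, 7, 6, 6) but only (3, 6, 8, 4) is free — short on R3 and R2
  delta still needs (5, 9, 4, 6) but only (3, 6, 8, 4) is free — short on R4, R3 and R2


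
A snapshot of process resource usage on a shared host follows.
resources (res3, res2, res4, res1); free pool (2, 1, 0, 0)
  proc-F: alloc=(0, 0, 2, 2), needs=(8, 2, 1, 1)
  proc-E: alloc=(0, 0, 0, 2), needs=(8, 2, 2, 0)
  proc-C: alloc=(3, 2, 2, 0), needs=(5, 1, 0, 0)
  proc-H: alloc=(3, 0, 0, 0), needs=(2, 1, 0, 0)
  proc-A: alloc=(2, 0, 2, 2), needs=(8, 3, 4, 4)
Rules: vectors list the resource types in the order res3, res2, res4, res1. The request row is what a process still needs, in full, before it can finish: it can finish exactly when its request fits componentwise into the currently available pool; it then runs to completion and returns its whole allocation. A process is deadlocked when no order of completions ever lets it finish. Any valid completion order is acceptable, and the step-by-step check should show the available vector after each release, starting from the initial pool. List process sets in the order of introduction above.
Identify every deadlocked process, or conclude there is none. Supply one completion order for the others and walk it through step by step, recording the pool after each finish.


Nothing here is deadlocked.
Key observation: proc-H leads a chain of completions in which each release enables another process.
The rest can finish in the order proc-H, proc-C, proc-E, proc-F, proc-A. Step-by-step check:
  pool = (2, 1, 0, 0)
  run proc-H (needs (2, 1, 0, 0), free (2, 1, 0, 0)); after release of (3, 0, 0, 0) the pool is (5, 1, 0, 0)
  run proc-C (needs (5, 1, 0, 0), free (5, 1, 0, 0)); after release of (3, 2, 2, 0) the pool is (8, 3, 2, 0)
  run proc-E (needs (8, 2, 2, 0), free (8, 3, 2, 0)); after release of (0, 0, 0, 2) the pool is (8, 3, 2, 2)
  run proc-F (needs (8, 2, 1, 1), free (8, 3, 2, 2)); after release of (0, 0, 2, 2) the pool is (8, 3, 4, 4)
  run proc-A (needs (8, 3, 4, 4), free (8, 3, 4, 4)); after release of (2, 0, 2, 2) the pool is (10, 3, 6, 6)


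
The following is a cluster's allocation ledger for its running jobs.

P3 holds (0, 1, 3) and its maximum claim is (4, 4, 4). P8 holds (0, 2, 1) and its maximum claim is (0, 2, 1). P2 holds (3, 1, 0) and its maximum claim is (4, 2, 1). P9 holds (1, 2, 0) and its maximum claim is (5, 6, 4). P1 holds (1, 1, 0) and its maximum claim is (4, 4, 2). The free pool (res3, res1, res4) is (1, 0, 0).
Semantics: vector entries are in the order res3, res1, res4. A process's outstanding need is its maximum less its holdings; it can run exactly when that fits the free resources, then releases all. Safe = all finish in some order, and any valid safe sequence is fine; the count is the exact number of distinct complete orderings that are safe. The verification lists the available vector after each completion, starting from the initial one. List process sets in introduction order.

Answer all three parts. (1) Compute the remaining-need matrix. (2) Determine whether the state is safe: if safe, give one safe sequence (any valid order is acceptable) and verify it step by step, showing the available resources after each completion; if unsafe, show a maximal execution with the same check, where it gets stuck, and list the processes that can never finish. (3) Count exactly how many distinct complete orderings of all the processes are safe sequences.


(1) Remaining need (order res3, res1, res4):
  P3: (4, 3, 1)
  P8: (0, 0, 0)
  P2: (1, 1, 1)
  P9: (4, 4, 4)
  P1: (3, 3, 2)
(2) SAFE. One safe sequence: P8, P2, P3, P1, P9.
Key observation: at P2 the run first touches a limit — (1, 1, 1) against (1, 2, 1), exact on a resource it actually requests.
Verifying each step:
  pool = (1, 0, 0)
  run P8 (needs (0, 0, 0), free (1, 0, 0)); after release of (0, 2, 1) the pool is (1, 2, 1)
  run P2 (needs (1, 1, 1), free (1, 2, 1)); after release of (3, 1, 0) the pool is (4, 3, 1)
  run P3 (needs (4, 3, 1), free (4, 3, 1)); after release of (0, 1, 3) the pool is (4, 4, 4)
  run P1 (needs (3, 3, 2), free (4, 4, 4)); after release of (1, 1, 0) the pool is (5, 5, 4)
  run P9 (needs (4, 4, 4), free (5, 5, 4)); after release of (1, 2, 0) the pool is (6, 7, 4)
(3) Precisely 2 of the possible complete orderings are safe sequences.


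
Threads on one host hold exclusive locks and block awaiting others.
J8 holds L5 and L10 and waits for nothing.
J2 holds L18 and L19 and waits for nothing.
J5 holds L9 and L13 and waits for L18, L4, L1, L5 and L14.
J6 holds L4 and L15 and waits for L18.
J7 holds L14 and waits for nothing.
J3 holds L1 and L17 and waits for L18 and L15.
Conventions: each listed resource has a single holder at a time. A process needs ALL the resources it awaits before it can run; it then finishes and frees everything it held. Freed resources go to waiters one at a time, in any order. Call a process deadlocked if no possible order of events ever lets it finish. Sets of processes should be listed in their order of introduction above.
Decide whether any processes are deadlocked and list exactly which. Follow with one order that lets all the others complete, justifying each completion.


No process is deadlocked.
Key observation: no waiting chain loops back on itself — every chain ends at a process that waits on nothing, so everyone eventually runs.
The rest can finish in the order J2, J6, J8, J7, J3, J5.
Walking it through:
  run J2 (it waits on nothing); releases L18 and L19
  run J6 (all its waits — L18 — are resolved); releases L4 and L15
  run J8 (it waits on nothing); releases L5 and L10
  run J7 (it waits on nothing); releases L14
  run J3 (all its waits — L18 and L15 — are resolved); releases L1 and L17
  run J5 (all its waits — L18, L4, L1, L5 and L14 — are resolved); releases L9 and L13


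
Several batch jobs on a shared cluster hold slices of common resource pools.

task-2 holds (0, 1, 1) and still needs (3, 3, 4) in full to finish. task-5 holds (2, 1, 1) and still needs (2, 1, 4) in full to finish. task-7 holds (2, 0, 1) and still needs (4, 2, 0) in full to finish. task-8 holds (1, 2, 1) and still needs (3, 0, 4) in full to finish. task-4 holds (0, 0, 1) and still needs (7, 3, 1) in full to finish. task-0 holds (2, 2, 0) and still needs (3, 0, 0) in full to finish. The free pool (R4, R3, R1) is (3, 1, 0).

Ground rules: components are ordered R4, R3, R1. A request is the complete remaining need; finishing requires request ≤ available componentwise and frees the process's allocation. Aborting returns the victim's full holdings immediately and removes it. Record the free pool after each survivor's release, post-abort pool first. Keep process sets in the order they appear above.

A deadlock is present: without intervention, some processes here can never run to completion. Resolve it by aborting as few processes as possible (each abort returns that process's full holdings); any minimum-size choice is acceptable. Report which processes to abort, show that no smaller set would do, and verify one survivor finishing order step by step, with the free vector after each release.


Minimum abort set: task-2 and task-8.
Key observation: aborting task-2 and task-8 returns (1, 3, 2), and task-5 — hopeless before — runs at step 4 with the returned capacity in the pool.
Minimality, checking each single-abort alternative: task-2 alone leaves task-5 blocked (short on R1); task-5 alone leaves task-2 blocked (short on R1); task-7 alone leaves task-2 blocked (short on R1); task-8 alone leaves task-2 blocked (short on R1); task-4 alone leaves task-2 blocked (short on R1); task-0 alone leaves task-2 blocked (short on R1).
The survivors complete as task-7, task-0, task-4, task-5. Step-by-step check (starting from the post-abort pool):
  pool = (4, 4, 2)
  task-7: need (4, 2, 0) fits (4, 4, 2); releases (2, 0, 1), pool now (6, 4, 3)
  task-0: need (3, 0, 0) fits (6, 4, 3); releases (2, 2, 0), pool now (8, 6, 3)
  task-4: need (7, 3, 1) fits (8, 6, 3); releases (0, 0, 1), pool now (8, 6, 4)
  task-5: need (2, 1, 4) fits (8, 6, 4); releases (2, 1, 1), pool now (10, 7, 5)


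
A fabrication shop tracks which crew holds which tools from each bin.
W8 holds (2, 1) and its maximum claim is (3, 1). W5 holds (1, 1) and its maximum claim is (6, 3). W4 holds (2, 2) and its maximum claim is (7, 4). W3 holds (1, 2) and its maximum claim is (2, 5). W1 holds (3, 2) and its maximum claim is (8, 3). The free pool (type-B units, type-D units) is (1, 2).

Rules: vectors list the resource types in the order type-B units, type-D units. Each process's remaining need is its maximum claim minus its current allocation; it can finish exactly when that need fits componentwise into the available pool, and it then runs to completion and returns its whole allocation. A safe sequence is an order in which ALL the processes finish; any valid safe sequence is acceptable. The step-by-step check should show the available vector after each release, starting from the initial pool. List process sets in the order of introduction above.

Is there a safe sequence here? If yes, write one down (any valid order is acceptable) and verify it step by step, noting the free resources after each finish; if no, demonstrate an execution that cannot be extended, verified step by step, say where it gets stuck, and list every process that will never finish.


The state is UNSAFE.
Key observation: no order helps: past W8, W3, the free pool tops out at (4, 5), below what each blocked process needs in type-B units.
Going as far as possible: W8, W3; after that, nothing fits. Step-by-step check:
  pool = (1, 2)
  W8 needs (1, 0) <= (1, 2) -> finishes; pool += (2, 1) = (3, 3)
  W3 needs (1, 3) <= (3, 3) -> finishes; pool += (1, 2) = (4, 5)
  W5 still needs (5, 2) but only (4, 5) is free — short on type-B units
  W4 still needs (5, 2) but only (4, 5) is free — short on type-B units
  W1 still needs (5, 1) but only (4, 5) is free — short on type-B units
Never able to finish: W5, W4 and W1.


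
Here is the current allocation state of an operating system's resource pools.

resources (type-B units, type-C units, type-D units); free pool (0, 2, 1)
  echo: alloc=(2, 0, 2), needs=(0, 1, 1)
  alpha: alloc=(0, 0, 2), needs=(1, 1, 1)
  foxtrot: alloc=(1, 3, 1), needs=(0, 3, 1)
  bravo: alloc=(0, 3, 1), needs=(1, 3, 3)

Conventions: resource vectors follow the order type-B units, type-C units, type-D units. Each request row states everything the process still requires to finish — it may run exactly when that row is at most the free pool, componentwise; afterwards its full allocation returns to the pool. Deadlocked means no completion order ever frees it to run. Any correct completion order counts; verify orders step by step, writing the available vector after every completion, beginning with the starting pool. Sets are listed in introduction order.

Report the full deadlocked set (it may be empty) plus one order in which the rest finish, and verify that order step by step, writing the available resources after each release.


Deadlocked set: foxtrot and bravo.
Key observation: echo, alpha can finish, but then (2, 2, 5) is all there is, and the blocked group's type-C units demands exceed it.
A valid finishing order for the others: echo, alpha. Verifying each step:
  pool = (0, 2, 1)
  echo needs (0, 1, 1) <= (0, 2, 1) -> finishes; pool += (2, 0, 2) = (2, 2, 3)
  alpha needs (1, 1, 1) <= (2, 2, 3) -> finishes; pool += (0, 0, 2) = (2, 2, 5)
The stuck group stays short no matter what:
  foxtrot cannot run: need (0, 3, 1) vs free (2, 2, 5) (insufficient type-C units)
  bravo cannot run: need (1, 3, 3) vs free (2, 2, 5) (insufficient type-C units)


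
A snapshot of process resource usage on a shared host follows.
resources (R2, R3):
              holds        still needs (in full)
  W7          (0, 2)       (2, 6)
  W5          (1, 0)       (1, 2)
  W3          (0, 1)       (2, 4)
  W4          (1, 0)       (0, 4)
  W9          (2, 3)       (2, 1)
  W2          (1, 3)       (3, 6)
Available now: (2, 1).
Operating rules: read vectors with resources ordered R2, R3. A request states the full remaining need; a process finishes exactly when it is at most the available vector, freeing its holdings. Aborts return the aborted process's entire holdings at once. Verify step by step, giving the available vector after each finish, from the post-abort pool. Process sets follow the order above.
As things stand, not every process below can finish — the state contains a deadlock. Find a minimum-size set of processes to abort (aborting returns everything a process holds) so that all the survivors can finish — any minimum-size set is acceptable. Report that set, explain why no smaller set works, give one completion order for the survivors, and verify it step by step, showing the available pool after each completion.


Minimum abort set: W2.
Key observation: W7 was stuck for good until W2 gave back (1, 3); in the order shown it finishes at step 5.
No smaller set exists: with zero aborts the deadlock remains.
Survivors finish in the order: W3, W5, W4, W9, W7. Step-by-step check (pool after the aborts first):
  pool = (3, 4)
  W3 needs (2, 4) <= (3, 4) -> finishes; pool += (0, 1) = (3, 5)
  W5 needs (1, 2) <= (3, 5) -> finishes; pool += (1, 0) = (4, 5)
  W4 needs (0, 4) <= (4, 5) -> finishes; pool += (1, 0) = (5, 5)
  W9 needs (2, 1) <= (5, 5) -> finishes; pool += (2, 3) = (7, 8)
  W7 needs (2, 6) <= (7, 8) -> finishes; pool += (0, 2) = (7, 10)


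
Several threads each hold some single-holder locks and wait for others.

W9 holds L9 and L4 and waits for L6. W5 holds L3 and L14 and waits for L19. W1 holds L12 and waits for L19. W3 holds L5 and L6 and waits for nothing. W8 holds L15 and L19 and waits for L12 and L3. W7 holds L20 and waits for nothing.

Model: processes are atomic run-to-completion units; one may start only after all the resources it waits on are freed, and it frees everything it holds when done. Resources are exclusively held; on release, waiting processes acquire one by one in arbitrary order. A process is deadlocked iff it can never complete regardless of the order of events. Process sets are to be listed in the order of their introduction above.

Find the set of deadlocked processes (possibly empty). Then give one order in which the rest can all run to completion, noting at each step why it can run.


The deadlocked set is W5, W1 and W8.
Key observation: the wait chain closes on itself along W5 -> W8 -> W5; W1 is caught in further circular waits.
A valid finishing order for the others: W7, W3, W9.
Step-by-step check:
  W7 waits on nothing -> runs at once and releases L20
  W3 waits on nothing -> runs at once and releases L5 and L6
  W9: everything it awaited (L6) is free; runs, freeing L9 and L4


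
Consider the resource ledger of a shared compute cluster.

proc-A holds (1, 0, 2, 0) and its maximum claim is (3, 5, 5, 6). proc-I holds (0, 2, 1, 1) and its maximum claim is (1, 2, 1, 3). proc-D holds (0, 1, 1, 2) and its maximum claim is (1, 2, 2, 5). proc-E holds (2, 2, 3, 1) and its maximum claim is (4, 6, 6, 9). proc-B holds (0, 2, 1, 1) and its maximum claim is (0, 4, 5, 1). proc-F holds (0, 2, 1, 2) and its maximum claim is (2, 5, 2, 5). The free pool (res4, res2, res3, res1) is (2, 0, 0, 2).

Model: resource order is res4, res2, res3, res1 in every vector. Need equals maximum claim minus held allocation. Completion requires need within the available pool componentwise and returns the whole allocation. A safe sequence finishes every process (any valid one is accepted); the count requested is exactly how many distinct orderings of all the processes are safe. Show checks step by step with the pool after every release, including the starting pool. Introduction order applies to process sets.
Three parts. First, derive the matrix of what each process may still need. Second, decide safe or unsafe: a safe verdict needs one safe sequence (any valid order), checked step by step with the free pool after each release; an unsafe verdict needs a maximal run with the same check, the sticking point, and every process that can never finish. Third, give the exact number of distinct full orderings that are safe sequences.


(1) Outstanding need per process (order res4, res2, res3, res1):
  proc-A: (2, 5, 3, 6)
  proc-I: (1, 0, 0, 2)
  proc-D: (1, 1, 1, 3)
  proc-E: (2, 4, 3, 8)
  proc-B: (0, 2, 4, 0)
  proc-F: (2, 3, 1, 3)
(2) The state is SAFE; one workable sequence: proc-I, proc-D, proc-F, proc-A, proc-B, proc-E.
Key observation: the order's first zero-slack moment is proc-I ((1, 0, 0, 2) needed, (2, 0, 0, 2) free — a requested resource with nothing to spare).
Step-by-step check:
  pool = (2, 0, 0, 2)
  proc-I needs (1, 0, 0, 2) <= (2, 0, 0, 2) -> finishes; pool += (0, 2, 1, 1) = (2, 2, 1, 3)
  proc-D needs (1, 1, 1, 3) <= (2, 2, 1, 3) -> finishes; pool += (0, 1, 1, 2) = (2, 3, 2, 5)
  proc-F needs (2, 3, 1, 3) <= (2, 3, 2, 5) -> finishes; pool += (0, 2, 1, 2) = (2, 5, 3, 7)
  proc-A needs (2, 5, 3, 6) <= (2, 5, 3, 7) -> finishes; pool += (1, 0, 2, 0) = (3, 5, 5, 7)
  proc-B needs (0, 2, 4, 0) <= (3, 5, 5, 7) -> finishes; pool += (0, 2, 1, 1) = (3, 7, 6, 8)
  proc-E needs (2, 4, 3, 8) <= (3, 7, 6, 8) -> finishes; pool += (2, 2, 3, 1) = (5, 9, 9, 9)
(3) Precisely 1 of the possible complete orderings is a safe sequence.
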